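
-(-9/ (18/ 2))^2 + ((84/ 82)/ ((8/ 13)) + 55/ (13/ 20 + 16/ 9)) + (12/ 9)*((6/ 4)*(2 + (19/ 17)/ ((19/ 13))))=35147753/ 1218356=28.85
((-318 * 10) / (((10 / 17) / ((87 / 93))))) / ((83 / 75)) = -11758050 / 2573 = -4569.78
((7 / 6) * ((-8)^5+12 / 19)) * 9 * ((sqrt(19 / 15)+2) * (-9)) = 3922254 * sqrt(285) / 19+117667620 / 19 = 9678046.76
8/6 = 4/3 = 1.33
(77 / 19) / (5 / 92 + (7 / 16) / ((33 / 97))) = 935088 / 309263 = 3.02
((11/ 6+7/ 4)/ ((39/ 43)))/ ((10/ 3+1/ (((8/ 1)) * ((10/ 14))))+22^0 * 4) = 18490/ 35139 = 0.53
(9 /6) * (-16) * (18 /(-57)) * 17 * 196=479808 /19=25253.05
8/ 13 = 0.62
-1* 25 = -25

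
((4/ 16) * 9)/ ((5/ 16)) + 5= 61/ 5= 12.20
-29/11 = -2.64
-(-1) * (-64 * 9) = -576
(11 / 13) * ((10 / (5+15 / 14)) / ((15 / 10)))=616 / 663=0.93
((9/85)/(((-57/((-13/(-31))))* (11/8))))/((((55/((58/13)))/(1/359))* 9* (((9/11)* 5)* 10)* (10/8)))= -928/3336300309375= -0.00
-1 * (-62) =62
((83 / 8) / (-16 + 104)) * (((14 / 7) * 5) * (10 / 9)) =2075 / 1584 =1.31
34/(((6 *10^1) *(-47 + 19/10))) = -17/1353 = -0.01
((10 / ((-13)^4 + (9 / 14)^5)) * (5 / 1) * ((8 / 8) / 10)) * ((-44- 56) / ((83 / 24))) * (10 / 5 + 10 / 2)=-45177216000 / 1274950575979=-0.04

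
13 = 13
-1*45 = -45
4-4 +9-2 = 7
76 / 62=38 / 31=1.23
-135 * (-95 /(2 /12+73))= 76950 /439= 175.28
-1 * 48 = -48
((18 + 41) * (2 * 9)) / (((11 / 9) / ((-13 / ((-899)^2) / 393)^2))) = 179478 / 123303113611673171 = 0.00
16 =16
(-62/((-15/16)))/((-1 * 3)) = -992/45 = -22.04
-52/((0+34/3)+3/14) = -2184/485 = -4.50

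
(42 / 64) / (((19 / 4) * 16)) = 21 / 2432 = 0.01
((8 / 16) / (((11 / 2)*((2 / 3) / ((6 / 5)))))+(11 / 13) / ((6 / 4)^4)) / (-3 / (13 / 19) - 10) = -19157 / 833085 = -0.02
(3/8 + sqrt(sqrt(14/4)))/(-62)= -2^(3/4) * 7^(1/4)/124 - 3/496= -0.03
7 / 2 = 3.50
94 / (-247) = -94 / 247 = -0.38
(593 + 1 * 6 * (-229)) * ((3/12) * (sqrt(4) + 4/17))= -14839/34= -436.44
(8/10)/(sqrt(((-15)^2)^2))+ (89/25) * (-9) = -36041/1125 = -32.04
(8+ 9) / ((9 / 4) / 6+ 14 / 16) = 68 / 5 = 13.60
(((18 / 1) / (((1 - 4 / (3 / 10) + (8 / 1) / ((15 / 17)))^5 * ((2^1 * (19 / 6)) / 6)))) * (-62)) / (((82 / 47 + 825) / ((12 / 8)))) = 1075429912500 / 208546674257467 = 0.01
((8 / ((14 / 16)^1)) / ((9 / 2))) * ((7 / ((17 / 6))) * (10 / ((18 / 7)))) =8960 / 459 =19.52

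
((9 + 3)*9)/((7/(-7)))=-108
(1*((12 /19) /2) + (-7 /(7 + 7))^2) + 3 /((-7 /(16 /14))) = 283 /3724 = 0.08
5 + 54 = 59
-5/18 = -0.28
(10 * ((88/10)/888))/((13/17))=0.13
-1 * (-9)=9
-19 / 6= -3.17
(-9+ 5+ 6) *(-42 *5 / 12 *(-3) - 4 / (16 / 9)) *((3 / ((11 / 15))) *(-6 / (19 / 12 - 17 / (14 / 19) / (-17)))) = -838.92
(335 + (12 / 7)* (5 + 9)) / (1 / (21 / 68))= 7539 / 68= 110.87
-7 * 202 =-1414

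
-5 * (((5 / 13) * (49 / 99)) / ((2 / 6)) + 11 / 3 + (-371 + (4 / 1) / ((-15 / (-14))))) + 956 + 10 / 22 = 1189016 / 429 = 2771.60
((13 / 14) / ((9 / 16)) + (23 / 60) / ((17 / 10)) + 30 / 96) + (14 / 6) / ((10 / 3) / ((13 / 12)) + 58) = 15150175 / 6802992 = 2.23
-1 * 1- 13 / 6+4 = 5 / 6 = 0.83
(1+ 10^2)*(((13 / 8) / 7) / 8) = 1313 / 448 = 2.93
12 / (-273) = -4 / 91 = -0.04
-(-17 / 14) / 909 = 17 / 12726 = 0.00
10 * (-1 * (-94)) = 940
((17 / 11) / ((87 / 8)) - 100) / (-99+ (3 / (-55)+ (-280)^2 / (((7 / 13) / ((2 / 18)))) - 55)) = -1433460 / 230020547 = -0.01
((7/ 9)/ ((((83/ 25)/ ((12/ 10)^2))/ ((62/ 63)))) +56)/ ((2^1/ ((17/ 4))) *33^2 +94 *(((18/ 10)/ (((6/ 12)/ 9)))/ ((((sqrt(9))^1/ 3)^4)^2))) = 894200/ 56479923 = 0.02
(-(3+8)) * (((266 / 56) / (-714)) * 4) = 209 / 714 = 0.29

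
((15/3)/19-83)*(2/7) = -3144/133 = -23.64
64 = 64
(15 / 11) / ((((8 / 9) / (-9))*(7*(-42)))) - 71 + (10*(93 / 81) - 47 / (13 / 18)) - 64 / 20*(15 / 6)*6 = -522308389 / 3027024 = -172.55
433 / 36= 12.03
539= 539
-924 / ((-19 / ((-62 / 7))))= -8184 / 19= -430.74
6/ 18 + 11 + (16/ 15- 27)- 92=-533/ 5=-106.60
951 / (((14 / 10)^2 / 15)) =356625 / 49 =7278.06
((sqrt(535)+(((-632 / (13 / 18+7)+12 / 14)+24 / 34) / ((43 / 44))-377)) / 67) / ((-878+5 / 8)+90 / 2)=0.01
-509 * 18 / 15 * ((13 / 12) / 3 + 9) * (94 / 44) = -8062051 / 660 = -12215.23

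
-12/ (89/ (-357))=4284/ 89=48.13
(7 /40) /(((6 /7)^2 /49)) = 16807 /1440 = 11.67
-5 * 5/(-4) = 25/4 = 6.25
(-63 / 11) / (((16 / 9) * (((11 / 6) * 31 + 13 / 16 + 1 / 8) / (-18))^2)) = -26453952 / 84584819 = -0.31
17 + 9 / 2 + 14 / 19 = 845 / 38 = 22.24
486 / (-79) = -486 / 79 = -6.15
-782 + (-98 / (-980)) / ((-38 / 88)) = -74312 / 95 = -782.23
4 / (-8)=-1 / 2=-0.50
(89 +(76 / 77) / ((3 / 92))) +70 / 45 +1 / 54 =502463 / 4158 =120.84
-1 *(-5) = 5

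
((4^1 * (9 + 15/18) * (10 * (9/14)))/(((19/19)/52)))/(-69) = -30680/161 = -190.56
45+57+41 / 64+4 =6825 / 64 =106.64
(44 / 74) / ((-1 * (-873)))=22 / 32301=0.00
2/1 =2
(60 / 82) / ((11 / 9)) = 270 / 451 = 0.60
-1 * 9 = -9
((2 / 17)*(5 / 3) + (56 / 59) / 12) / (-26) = -138 / 13039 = -0.01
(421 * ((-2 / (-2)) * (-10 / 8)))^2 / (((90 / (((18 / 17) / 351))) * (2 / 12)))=886205 / 15912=55.69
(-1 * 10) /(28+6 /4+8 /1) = -0.27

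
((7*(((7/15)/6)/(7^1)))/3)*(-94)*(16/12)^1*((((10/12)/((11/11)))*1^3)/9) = -658/2187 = -0.30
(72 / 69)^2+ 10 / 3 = 7018 / 1587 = 4.42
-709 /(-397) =709 /397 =1.79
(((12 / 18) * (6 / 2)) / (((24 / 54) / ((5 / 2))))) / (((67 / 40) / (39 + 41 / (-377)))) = 6597900 / 25259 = 261.21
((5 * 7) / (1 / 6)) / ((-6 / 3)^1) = -105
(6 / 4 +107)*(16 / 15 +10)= 18011 / 15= 1200.73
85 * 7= 595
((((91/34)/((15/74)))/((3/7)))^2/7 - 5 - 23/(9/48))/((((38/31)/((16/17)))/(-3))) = -1151488304/63009225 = -18.27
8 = 8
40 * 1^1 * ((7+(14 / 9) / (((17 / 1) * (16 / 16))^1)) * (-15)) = -217000 / 51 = -4254.90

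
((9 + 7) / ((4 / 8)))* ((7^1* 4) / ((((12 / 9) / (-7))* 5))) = -4704 / 5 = -940.80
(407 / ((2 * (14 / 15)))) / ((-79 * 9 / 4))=-2035 / 1659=-1.23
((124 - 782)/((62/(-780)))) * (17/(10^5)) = 218127/155000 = 1.41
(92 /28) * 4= 92 /7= 13.14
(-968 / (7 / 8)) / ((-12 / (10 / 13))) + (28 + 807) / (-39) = 4505 / 91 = 49.51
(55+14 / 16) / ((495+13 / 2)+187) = 149 / 1836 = 0.08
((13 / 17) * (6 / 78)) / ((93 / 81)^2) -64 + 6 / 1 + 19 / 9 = -8210950 / 147033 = -55.84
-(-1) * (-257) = -257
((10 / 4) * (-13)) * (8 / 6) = -130 / 3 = -43.33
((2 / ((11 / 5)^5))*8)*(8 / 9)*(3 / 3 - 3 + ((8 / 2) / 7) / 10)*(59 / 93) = -320960000 / 943597809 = -0.34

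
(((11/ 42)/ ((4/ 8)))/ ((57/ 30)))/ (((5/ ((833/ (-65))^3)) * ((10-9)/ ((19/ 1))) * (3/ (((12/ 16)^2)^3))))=-73572356781/ 562432000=-130.81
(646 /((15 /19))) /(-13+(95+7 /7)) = 12274 /1245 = 9.86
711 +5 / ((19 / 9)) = 13554 / 19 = 713.37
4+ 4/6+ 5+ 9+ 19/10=617/30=20.57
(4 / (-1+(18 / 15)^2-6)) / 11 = -0.07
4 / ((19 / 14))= 56 / 19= 2.95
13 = 13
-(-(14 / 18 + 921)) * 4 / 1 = 33184 / 9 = 3687.11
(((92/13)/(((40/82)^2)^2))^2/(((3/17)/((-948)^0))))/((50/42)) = 502659028098396071/6760000000000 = 74357.84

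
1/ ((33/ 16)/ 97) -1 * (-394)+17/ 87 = 140751/ 319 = 441.23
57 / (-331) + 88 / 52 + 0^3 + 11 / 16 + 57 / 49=11371797 / 3373552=3.37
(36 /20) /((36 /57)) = 57 /20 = 2.85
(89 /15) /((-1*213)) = -89 /3195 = -0.03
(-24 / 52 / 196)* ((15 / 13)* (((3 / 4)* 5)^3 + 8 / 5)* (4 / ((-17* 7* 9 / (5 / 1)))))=86935 / 31534048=0.00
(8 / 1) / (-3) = -8 / 3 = -2.67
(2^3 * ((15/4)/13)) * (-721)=-21630/13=-1663.85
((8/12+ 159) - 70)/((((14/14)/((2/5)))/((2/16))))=269/60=4.48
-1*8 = -8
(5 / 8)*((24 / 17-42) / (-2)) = 1725 / 136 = 12.68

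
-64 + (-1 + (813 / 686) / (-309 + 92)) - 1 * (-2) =-9379119 / 148862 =-63.01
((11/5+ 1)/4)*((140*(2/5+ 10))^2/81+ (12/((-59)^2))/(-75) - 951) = 711135229204/35245125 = 20176.84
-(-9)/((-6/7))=-10.50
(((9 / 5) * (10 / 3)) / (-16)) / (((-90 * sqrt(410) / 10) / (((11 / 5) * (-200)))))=-11 * sqrt(410) / 246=-0.91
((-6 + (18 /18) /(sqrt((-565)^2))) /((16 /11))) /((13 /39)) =-111837 /9040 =-12.37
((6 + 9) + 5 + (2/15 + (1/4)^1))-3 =1043/60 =17.38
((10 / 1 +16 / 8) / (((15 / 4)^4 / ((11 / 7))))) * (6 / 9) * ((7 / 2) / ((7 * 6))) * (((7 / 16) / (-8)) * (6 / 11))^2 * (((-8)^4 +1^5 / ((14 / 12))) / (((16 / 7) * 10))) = 100373 / 118800000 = 0.00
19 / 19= 1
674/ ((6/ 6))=674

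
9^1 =9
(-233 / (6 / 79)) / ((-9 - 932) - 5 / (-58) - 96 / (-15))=2669015 / 813027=3.28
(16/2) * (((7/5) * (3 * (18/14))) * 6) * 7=1814.40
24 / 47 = 0.51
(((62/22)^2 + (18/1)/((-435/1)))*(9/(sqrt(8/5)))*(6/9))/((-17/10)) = -415857*sqrt(10)/59653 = -22.05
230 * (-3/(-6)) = 115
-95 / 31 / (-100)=19 / 620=0.03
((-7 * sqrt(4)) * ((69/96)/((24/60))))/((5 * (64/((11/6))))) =-1771/12288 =-0.14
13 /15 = 0.87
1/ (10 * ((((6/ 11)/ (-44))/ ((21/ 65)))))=-847/ 325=-2.61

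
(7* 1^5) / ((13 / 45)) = 315 / 13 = 24.23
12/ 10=6/ 5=1.20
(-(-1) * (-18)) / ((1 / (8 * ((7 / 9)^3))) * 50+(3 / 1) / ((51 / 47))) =-419832 / 374309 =-1.12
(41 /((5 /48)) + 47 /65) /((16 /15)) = 76893 /208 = 369.68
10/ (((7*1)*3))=0.48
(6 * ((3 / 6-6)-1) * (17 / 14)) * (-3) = 142.07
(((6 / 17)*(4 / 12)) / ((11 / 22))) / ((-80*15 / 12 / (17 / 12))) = -1 / 300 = -0.00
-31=-31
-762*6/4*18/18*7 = -8001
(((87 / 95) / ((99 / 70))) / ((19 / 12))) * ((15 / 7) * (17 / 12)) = 4930 / 3971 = 1.24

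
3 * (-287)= -861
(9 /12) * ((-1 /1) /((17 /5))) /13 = -15 /884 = -0.02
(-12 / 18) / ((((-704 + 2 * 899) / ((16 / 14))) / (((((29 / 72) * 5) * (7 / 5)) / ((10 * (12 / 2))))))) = -29 / 886140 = -0.00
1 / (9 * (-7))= -1 / 63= -0.02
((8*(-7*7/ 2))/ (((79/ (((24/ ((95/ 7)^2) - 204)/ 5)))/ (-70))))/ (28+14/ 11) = -3966876144/ 16398425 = -241.91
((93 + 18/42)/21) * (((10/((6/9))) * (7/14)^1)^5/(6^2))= 9196875/3136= 2932.68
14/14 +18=19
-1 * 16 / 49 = -16 / 49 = -0.33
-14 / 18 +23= 200 / 9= 22.22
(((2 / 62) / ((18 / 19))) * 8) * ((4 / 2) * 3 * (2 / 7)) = 304 / 651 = 0.47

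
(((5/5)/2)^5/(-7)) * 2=-1/112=-0.01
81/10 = 8.10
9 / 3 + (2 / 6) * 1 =10 / 3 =3.33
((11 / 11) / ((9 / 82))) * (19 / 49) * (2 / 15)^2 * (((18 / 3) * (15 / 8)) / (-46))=-779 / 50715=-0.02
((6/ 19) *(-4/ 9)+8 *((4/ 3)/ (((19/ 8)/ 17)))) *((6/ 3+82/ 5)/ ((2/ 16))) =1065728/ 95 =11218.19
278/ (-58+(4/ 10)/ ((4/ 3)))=-2780/ 577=-4.82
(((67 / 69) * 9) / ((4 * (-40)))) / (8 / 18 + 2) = -0.02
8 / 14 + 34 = 242 / 7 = 34.57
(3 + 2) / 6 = 0.83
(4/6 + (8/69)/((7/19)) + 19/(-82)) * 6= 29691/6601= 4.50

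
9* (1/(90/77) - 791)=-71113/10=-7111.30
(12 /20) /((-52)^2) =3 /13520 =0.00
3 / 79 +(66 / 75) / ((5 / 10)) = 3551 / 1975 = 1.80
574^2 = 329476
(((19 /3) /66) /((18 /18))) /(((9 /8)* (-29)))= -76 /25839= -0.00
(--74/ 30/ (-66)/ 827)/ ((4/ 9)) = -37/ 363880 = -0.00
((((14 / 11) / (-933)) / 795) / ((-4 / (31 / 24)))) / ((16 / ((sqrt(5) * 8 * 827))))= 179459 * sqrt(5) / 783272160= 0.00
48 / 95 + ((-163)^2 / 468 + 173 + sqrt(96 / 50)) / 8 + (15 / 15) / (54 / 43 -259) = sqrt(3) / 10 + 115196336561 / 3942001440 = 29.40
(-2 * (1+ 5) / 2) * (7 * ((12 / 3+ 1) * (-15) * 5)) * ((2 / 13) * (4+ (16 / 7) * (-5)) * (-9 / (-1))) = -162000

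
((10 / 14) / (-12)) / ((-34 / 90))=75 / 476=0.16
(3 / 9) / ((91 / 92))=92 / 273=0.34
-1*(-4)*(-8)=-32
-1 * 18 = -18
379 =379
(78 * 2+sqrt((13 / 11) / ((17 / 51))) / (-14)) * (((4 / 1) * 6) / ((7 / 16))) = 59904 / 7 -192 * sqrt(429) / 539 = 8550.34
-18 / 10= -9 / 5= -1.80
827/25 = 33.08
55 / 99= 5 / 9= 0.56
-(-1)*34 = 34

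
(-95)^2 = 9025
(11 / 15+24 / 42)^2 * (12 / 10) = 2.04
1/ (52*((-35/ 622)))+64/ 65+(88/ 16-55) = -342/ 7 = -48.86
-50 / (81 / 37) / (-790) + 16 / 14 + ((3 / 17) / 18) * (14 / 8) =7242749 / 6091848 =1.19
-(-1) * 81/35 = 81/35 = 2.31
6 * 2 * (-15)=-180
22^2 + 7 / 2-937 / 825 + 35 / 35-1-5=794251 / 1650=481.36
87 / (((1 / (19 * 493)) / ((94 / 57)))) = 1343918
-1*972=-972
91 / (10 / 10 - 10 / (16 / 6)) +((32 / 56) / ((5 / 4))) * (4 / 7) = -88476 / 2695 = -32.83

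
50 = 50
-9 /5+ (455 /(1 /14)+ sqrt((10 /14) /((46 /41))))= sqrt(66010) /322+ 31841 /5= 6369.00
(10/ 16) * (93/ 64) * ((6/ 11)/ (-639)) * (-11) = 155/ 18176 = 0.01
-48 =-48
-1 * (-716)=716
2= 2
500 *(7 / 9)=3500 / 9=388.89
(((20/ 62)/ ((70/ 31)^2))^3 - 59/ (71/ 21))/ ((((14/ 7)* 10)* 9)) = -145764995839/ 1503554220000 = -0.10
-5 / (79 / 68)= -340 / 79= -4.30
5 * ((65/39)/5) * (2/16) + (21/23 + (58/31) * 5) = 179269/17112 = 10.48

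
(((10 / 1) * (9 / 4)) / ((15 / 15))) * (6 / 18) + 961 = 1937 / 2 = 968.50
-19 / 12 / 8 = -19 / 96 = -0.20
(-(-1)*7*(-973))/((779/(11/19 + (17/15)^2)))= -54256426/3330225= -16.29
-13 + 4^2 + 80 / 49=227 / 49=4.63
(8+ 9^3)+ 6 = 743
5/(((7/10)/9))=64.29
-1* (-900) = 900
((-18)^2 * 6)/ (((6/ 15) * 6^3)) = 45/ 2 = 22.50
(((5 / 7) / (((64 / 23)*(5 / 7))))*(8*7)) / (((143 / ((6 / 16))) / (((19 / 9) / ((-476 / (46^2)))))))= -231173 / 466752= -0.50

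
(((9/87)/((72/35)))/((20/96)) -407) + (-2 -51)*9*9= -136293/29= -4699.76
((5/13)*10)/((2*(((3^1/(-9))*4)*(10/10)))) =-1.44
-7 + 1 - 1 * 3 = -9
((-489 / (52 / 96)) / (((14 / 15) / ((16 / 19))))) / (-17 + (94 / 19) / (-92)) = 12956544 / 271271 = 47.76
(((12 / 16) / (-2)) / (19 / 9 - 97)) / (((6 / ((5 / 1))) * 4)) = 45 / 54656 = 0.00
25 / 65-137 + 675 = 6999 / 13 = 538.38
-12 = -12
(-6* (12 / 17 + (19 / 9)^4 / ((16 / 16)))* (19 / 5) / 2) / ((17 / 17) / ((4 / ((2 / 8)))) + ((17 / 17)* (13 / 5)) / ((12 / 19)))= -697433456 / 12430179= -56.11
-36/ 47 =-0.77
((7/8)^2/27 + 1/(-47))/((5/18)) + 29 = 130963/4512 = 29.03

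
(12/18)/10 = 0.07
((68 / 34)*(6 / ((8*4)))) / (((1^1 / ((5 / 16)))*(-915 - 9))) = -5 / 39424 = -0.00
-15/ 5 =-3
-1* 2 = -2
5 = 5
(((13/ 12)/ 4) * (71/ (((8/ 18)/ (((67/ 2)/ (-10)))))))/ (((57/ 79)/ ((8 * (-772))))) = 942889727/ 760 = 1240644.38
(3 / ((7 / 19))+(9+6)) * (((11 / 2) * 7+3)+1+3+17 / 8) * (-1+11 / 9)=3429 / 14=244.93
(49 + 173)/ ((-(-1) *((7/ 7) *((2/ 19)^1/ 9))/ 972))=18449532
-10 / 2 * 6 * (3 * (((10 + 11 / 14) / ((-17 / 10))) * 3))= 203850 / 119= 1713.03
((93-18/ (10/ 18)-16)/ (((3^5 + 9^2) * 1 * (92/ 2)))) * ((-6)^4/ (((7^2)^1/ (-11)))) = -0.87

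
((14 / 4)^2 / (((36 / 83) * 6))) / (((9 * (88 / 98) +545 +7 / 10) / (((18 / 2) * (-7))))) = -6974905 / 13024944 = -0.54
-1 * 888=-888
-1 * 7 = -7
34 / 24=17 / 12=1.42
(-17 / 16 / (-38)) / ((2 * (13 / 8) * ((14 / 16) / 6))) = 102 / 1729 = 0.06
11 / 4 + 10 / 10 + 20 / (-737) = 10975 / 2948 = 3.72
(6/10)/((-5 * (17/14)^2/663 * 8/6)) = -17199/425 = -40.47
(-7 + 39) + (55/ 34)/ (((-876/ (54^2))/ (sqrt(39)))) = 32-13365 * sqrt(39)/ 2482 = -1.63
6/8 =3/4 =0.75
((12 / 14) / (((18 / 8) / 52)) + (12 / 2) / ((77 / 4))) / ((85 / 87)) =19256 / 935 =20.59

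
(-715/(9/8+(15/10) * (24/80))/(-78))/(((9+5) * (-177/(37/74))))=-275/234171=-0.00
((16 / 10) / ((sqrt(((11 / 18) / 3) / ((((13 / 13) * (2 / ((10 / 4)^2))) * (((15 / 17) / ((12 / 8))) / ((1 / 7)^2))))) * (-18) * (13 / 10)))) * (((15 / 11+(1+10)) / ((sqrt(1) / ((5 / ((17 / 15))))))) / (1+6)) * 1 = -1280 * sqrt(5610) / 26741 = -3.59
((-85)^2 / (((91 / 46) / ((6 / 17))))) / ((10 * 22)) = 5.86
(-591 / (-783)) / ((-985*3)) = -1 / 3915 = -0.00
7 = 7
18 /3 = 6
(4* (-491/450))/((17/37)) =-36334/3825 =-9.50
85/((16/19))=1615/16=100.94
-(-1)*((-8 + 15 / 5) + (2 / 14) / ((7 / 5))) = -240 / 49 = -4.90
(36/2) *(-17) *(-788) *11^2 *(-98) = -2859295824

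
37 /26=1.42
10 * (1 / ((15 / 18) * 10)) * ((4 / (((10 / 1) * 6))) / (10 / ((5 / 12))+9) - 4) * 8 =-31664 / 825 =-38.38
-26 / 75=-0.35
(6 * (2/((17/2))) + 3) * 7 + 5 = 610/17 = 35.88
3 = 3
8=8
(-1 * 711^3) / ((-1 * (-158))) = -4549689 / 2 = -2274844.50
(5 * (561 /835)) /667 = 561 /111389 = 0.01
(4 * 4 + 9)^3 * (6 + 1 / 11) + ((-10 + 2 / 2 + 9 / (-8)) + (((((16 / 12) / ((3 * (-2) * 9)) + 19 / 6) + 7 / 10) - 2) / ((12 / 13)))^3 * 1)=7510584027700207 / 78918988500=95168.28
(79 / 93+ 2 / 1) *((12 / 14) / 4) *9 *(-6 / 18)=-1.83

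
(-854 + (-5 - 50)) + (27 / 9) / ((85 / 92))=-76989 / 85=-905.75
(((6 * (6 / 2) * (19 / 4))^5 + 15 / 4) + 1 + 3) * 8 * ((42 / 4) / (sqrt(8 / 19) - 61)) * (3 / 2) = -10675901007118683 / 1131056 - 9211303716237 * sqrt(38) / 565528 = -9539285045.43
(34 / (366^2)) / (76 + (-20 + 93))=17 / 9979722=0.00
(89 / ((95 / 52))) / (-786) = -2314 / 37335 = -0.06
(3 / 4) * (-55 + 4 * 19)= 15.75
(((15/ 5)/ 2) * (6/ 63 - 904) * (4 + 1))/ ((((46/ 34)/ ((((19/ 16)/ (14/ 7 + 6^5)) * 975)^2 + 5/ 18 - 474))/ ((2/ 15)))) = 10653264020159152013/ 33661656774144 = 316480.68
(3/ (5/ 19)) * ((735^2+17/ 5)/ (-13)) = -153965094/ 325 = -473738.75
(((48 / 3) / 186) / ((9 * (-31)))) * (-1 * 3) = 8 / 8649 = 0.00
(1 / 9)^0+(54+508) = 563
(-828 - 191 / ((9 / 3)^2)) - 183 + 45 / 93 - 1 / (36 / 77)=-1153807 / 1116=-1033.88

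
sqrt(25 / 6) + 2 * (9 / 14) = 9 / 7 + 5 * sqrt(6) / 6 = 3.33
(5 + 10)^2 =225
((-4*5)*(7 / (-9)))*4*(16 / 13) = 8960 / 117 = 76.58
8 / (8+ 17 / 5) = 40 / 57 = 0.70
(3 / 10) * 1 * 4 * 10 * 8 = 96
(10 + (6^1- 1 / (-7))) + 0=113 / 7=16.14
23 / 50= 0.46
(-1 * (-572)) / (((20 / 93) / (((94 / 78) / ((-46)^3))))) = -16027 / 486680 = -0.03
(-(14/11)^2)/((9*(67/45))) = -980/8107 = -0.12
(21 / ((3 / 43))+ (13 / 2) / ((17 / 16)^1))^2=27258841 / 289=94321.25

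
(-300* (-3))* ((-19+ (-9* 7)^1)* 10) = -738000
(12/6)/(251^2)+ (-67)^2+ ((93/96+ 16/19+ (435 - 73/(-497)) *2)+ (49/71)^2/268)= 5361.11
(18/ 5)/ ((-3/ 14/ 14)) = -1176/ 5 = -235.20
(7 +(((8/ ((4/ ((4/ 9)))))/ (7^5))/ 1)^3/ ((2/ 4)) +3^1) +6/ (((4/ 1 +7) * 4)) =771796831986926209/ 76141391496465834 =10.14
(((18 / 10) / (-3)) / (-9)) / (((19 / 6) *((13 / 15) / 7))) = 42 / 247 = 0.17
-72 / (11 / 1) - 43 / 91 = -7025 / 1001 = -7.02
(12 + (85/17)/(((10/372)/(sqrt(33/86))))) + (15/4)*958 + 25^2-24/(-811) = 93*sqrt(2838)/43 + 6860297/1622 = 4344.75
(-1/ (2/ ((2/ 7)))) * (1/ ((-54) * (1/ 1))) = 1/ 378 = 0.00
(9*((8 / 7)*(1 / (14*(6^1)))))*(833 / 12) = 17 / 2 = 8.50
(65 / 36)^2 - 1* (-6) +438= 579649 / 1296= 447.26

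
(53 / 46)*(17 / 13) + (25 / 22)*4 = 39811 / 6578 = 6.05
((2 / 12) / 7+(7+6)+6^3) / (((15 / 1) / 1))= 15.27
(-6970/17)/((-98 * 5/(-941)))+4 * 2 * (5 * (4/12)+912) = 958729/147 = 6521.97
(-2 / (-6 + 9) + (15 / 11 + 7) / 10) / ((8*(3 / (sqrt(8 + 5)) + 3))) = 91 / 11880 - 7*sqrt(13) / 11880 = 0.01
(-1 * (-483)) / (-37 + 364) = 161 / 109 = 1.48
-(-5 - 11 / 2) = 21 / 2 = 10.50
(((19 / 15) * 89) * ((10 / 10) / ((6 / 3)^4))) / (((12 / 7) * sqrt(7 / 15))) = 1691 * sqrt(105) / 2880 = 6.02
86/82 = 43/41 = 1.05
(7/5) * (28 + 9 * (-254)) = -15806/5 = -3161.20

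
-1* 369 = -369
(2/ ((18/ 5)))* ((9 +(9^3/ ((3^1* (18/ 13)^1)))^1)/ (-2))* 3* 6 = -1845/ 2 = -922.50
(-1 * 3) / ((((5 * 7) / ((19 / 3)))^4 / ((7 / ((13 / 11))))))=-1433531 / 75245625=-0.02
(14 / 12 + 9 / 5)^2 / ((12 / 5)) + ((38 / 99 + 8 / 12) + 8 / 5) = 150107 / 23760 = 6.32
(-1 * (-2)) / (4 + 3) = 2 / 7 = 0.29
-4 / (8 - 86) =2 / 39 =0.05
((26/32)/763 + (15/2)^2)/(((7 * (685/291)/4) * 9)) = 66611161/43903020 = 1.52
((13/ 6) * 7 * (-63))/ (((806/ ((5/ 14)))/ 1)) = -105/ 248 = -0.42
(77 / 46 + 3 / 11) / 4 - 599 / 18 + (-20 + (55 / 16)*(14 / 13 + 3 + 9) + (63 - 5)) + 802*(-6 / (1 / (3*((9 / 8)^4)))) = -699391243609 / 30311424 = -23073.52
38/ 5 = 7.60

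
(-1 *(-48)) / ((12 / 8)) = 32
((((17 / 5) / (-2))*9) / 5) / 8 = -0.38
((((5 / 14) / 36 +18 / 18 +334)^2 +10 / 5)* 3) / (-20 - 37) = -5907.03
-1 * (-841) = 841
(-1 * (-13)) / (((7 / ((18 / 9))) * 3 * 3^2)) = 26 / 189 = 0.14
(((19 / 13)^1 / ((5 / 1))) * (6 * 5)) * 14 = 1596 / 13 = 122.77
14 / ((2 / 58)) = 406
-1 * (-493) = 493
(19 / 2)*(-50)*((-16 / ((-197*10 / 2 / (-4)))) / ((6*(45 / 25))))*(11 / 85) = 33440 / 90423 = 0.37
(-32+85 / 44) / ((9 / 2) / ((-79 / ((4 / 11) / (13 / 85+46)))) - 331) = 410020191 / 4513637308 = 0.09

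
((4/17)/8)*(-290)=-145/17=-8.53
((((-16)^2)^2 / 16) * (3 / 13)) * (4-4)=0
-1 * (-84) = 84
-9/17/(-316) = 9/5372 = 0.00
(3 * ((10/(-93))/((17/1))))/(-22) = 5/5797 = 0.00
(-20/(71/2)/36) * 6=-20/213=-0.09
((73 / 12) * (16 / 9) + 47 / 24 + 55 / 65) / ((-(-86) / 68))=650131 / 60372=10.77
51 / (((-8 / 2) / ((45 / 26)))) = -2295 / 104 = -22.07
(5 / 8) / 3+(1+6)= 7.21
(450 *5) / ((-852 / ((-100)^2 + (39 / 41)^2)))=-6304320375 / 238702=-26410.84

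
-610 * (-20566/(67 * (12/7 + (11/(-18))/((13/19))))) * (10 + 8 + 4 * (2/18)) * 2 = 151606958048/18023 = 8411860.29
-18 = -18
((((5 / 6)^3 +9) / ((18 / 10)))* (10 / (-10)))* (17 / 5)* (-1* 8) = 35173 / 243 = 144.74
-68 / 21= -3.24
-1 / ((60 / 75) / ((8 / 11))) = -0.91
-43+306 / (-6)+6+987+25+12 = 936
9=9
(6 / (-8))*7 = -21 / 4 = -5.25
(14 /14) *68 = 68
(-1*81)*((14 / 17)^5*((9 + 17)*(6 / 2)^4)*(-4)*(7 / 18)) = 142714825344 / 1419857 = 100513.52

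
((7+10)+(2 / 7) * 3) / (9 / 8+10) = 1000 / 623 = 1.61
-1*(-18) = 18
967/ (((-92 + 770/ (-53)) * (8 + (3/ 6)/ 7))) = -358757/ 318999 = -1.12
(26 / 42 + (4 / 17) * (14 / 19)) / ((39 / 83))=446125 / 264537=1.69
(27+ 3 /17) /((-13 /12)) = -5544 /221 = -25.09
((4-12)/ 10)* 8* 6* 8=-1536/ 5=-307.20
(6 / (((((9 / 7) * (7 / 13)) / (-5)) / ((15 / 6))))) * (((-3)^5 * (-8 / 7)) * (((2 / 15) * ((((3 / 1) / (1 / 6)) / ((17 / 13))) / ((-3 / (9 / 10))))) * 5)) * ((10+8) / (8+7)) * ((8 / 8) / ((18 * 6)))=920.27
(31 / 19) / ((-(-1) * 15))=31 / 285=0.11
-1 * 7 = -7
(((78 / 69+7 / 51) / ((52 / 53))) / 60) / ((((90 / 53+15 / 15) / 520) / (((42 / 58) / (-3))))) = -29238881 / 29186586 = -1.00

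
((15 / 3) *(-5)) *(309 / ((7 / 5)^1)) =-38625 / 7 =-5517.86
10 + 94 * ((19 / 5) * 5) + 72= 1868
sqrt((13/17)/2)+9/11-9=-90/11+sqrt(442)/34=-7.56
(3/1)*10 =30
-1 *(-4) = 4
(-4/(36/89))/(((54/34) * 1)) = -6.23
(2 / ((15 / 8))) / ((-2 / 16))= -128 / 15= -8.53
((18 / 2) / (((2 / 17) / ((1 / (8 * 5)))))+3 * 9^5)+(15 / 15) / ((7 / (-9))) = 99202671 / 560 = 177147.63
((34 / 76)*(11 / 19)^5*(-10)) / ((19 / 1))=-13689335 / 893871739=-0.02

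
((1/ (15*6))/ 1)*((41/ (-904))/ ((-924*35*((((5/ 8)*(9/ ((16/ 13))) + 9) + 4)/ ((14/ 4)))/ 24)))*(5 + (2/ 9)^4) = 10765288/ 28887581247525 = 0.00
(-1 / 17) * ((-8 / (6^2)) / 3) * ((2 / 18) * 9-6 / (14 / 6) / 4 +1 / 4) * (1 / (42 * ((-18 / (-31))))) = 31 / 285768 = 0.00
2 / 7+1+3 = 30 / 7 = 4.29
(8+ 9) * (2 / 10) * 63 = 1071 / 5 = 214.20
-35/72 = -0.49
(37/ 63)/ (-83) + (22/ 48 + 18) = 771853/ 41832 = 18.45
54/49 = 1.10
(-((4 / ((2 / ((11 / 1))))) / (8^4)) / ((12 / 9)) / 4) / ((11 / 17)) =-51 / 32768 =-0.00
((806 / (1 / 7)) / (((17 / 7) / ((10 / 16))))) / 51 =98735 / 3468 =28.47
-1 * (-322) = 322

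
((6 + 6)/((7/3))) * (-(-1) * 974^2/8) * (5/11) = 21345210/77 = 277210.52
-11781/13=-906.23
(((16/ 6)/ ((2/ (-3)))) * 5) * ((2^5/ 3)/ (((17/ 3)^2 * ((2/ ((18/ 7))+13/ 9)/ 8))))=-6912/ 289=-23.92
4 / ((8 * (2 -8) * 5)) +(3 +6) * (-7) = -3781 / 60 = -63.02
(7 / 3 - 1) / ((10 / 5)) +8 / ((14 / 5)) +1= 95 / 21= 4.52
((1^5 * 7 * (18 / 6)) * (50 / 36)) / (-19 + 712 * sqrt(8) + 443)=-9275 / 2906832 + 15575 * sqrt(2) / 1453416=0.01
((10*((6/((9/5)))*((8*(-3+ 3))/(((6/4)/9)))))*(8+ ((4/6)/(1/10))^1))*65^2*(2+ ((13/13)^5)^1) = 0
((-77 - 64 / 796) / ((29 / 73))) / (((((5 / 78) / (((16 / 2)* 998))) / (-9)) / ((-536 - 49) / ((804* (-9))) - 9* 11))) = -41594197067133048 / 1933285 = -21514777731.75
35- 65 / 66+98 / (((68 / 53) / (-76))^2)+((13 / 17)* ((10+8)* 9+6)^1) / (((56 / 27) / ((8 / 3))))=344063.56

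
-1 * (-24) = 24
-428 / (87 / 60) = -8560 / 29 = -295.17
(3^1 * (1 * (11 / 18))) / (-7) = -0.26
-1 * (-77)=77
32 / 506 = 16 / 253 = 0.06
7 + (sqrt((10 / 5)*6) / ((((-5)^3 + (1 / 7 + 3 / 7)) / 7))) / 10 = 7 -49*sqrt(3) / 4355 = 6.98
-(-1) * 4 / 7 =4 / 7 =0.57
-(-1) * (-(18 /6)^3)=-27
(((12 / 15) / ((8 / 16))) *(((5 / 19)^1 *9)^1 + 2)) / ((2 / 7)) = 2324 / 95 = 24.46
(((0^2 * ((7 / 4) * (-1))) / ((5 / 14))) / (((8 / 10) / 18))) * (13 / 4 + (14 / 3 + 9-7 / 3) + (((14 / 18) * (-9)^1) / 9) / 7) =0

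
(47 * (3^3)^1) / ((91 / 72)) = 91368 / 91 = 1004.04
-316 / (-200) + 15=829 / 50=16.58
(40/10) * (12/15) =16/5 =3.20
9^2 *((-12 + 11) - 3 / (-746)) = -60183 / 746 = -80.67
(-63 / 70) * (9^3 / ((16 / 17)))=-111537 / 160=-697.11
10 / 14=5 / 7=0.71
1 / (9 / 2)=2 / 9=0.22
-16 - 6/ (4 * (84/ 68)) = -17.21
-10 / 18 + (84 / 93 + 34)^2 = 10531711 / 8649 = 1217.68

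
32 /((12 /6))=16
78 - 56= 22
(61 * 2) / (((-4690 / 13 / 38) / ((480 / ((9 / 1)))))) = -964288 / 1407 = -685.35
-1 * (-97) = 97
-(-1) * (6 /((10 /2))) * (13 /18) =0.87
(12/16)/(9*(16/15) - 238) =-15/4568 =-0.00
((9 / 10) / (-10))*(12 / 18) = -3 / 50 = -0.06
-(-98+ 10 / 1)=88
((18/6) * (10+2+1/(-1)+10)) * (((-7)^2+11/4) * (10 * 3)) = 195615/2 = 97807.50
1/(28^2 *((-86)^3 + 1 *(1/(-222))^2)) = -0.00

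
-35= -35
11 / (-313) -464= -145243 / 313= -464.04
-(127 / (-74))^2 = -16129 / 5476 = -2.95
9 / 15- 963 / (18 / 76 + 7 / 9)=-1645689 / 1735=-948.52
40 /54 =20 /27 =0.74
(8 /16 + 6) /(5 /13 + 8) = 169 /218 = 0.78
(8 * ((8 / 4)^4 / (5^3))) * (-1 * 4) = -512 / 125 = -4.10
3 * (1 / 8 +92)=2211 / 8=276.38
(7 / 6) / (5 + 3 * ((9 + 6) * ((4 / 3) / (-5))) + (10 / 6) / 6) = -0.17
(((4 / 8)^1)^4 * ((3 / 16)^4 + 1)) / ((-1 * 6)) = -65617 / 6291456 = -0.01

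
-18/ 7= -2.57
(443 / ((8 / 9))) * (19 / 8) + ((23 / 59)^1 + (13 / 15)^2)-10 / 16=1006059419 / 849600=1184.16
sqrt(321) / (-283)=-sqrt(321) / 283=-0.06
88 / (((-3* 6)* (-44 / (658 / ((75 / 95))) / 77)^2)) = -21061425539 / 2025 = -10400703.97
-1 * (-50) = 50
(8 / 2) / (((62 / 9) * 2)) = 9 / 31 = 0.29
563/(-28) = -20.11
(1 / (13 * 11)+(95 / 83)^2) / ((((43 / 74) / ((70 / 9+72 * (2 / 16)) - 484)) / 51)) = -2287813946320 / 42360461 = -54008.24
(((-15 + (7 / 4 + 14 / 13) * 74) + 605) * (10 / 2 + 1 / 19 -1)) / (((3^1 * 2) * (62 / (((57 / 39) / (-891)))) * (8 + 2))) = -145453 / 101846160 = -0.00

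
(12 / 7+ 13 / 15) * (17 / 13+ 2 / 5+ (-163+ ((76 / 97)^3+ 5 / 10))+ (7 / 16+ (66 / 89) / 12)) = -3658620065648383 / 8870086352400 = -412.47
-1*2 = -2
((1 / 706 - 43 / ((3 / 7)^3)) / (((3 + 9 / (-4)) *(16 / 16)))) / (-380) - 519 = -2809142963 / 5432670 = -517.08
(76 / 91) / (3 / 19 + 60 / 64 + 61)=0.01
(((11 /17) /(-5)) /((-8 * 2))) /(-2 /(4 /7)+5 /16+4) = 11 /1105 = 0.01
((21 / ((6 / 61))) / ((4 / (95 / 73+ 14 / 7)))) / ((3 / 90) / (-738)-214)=-0.82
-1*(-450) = 450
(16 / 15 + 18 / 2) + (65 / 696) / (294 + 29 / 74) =76319617 / 7581180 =10.07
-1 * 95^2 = -9025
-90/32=-45/16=-2.81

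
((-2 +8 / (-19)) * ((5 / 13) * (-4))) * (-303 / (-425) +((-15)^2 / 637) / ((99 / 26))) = 33960328 / 11316305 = 3.00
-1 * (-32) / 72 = 4 / 9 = 0.44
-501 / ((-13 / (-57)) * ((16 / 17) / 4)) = -485469 / 52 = -9335.94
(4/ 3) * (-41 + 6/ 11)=-1780/ 33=-53.94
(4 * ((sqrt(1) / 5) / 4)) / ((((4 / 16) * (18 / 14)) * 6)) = 14 / 135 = 0.10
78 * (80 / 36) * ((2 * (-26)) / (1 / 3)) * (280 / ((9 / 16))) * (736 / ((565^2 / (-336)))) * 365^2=53214043281817600 / 38307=1389146716835.50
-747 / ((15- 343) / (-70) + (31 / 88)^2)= -202466880 / 1303651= -155.31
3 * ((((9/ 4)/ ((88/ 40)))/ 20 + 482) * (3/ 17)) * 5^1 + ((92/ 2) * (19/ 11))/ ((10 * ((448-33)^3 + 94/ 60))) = 8186228201458149/ 6415450280624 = 1276.02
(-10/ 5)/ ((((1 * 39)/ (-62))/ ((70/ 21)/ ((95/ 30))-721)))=-1696196/ 741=-2289.06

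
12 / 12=1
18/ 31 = 0.58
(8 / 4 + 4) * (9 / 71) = 54 / 71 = 0.76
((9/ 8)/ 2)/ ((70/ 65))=117/ 224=0.52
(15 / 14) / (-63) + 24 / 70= 479 / 1470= 0.33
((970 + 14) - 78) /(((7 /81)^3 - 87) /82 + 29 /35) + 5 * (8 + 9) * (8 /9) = -6097869718310 /1595066139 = -3822.96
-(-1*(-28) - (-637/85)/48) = -114877/4080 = -28.16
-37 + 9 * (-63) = -604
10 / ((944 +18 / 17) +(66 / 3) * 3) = 85 / 8594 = 0.01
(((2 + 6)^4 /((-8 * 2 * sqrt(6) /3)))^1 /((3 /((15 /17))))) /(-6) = 320 * sqrt(6) /51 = 15.37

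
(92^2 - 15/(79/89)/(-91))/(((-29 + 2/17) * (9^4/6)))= -0.27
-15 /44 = -0.34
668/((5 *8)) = 167/10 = 16.70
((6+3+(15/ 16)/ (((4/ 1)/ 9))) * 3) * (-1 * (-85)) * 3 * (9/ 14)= 4895235/ 896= 5463.43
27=27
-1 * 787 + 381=-406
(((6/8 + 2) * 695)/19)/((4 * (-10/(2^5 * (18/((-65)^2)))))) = -27522/80275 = -0.34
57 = 57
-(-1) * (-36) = -36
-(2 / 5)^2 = -4 / 25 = -0.16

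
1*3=3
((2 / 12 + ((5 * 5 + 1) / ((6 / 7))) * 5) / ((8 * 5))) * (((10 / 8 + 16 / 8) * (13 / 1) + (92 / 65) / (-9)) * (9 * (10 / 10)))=1437.99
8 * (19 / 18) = 76 / 9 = 8.44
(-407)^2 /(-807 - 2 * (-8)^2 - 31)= -165649 /966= -171.48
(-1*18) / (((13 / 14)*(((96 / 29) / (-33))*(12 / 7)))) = 46893 / 416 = 112.72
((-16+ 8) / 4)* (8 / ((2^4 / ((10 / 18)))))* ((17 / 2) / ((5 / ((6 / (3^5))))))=-17 / 729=-0.02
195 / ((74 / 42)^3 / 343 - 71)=-123884397 / 45096496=-2.75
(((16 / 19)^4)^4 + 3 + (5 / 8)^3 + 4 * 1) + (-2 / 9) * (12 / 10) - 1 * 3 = 8952690854736213165562387 / 2215230056199330567790080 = 4.04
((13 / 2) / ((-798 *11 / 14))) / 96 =-13 / 120384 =-0.00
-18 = -18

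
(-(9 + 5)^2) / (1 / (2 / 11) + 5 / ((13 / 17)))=-5096 / 313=-16.28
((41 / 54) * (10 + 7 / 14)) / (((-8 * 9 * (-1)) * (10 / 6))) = 0.07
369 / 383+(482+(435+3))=352729 / 383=920.96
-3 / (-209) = 0.01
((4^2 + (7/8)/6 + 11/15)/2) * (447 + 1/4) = 7247239/1920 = 3774.60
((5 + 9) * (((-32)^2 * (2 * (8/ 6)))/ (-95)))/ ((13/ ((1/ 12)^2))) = -7168/ 33345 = -0.21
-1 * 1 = -1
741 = 741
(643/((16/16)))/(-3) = -643/3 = -214.33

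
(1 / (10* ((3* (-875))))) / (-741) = 1 / 19451250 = 0.00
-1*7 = -7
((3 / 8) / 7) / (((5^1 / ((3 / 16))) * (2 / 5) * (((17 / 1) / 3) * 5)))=27 / 152320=0.00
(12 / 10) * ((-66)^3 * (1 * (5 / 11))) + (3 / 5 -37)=-784262 / 5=-156852.40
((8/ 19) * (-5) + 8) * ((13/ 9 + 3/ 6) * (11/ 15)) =4312/ 513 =8.41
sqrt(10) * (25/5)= 5 * sqrt(10)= 15.81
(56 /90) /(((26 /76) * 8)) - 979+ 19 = -561467 /585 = -959.77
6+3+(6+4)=19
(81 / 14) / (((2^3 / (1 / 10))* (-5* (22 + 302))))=-1 / 22400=-0.00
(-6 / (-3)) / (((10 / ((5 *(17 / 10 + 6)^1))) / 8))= 308 / 5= 61.60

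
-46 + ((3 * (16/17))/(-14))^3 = -77531138/1685159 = -46.01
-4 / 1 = -4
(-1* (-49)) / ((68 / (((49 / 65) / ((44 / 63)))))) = 151263 / 194480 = 0.78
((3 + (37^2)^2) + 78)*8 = 14993936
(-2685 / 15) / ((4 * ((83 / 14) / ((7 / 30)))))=-8771 / 4980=-1.76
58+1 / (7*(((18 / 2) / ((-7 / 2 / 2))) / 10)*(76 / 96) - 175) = 206286 / 3557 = 57.99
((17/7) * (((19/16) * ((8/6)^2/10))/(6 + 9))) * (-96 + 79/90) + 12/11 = -2887319/1336500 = -2.16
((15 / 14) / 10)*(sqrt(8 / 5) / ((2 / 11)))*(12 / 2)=99*sqrt(10) / 70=4.47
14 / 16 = 7 / 8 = 0.88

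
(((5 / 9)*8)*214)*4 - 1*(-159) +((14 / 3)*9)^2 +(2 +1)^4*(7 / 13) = 675214 / 117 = 5771.06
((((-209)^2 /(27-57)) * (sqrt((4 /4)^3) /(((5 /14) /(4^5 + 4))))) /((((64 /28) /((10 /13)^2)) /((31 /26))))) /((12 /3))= -17052319823 /52728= -323401.60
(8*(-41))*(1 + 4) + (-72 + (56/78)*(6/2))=-22228/13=-1709.85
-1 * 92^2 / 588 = -2116 / 147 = -14.39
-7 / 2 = -3.50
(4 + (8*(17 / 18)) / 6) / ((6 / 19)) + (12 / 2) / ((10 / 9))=8932 / 405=22.05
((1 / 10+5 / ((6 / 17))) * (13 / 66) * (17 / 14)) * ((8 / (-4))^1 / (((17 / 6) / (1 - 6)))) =2782 / 231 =12.04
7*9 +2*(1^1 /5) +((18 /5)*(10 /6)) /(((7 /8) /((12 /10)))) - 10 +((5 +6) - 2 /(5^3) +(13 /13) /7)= 63661 /875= 72.76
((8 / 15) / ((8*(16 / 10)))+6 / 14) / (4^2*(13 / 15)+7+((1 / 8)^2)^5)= 53016002560 / 2352568336489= 0.02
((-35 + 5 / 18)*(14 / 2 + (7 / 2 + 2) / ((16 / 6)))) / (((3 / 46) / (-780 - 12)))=22928125 / 6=3821354.17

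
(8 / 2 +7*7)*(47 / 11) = 2491 / 11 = 226.45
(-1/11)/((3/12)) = -4/11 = -0.36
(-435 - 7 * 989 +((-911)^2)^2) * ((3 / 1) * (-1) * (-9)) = 18596759189841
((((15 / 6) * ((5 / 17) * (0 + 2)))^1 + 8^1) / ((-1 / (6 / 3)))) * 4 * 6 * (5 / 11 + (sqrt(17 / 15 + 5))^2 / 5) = -3572912 / 4675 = -764.26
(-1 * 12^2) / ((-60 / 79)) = 948 / 5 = 189.60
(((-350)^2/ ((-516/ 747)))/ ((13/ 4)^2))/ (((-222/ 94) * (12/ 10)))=4778725000/ 806637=5924.26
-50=-50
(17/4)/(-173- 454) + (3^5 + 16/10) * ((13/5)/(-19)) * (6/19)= -12600083/1191300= -10.58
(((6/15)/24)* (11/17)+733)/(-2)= -747671/2040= -366.51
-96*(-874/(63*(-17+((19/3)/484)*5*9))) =-81.15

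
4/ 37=0.11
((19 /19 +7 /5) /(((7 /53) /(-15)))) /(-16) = 477 /28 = 17.04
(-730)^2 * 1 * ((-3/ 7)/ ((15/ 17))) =-258837.14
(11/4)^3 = 1331/64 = 20.80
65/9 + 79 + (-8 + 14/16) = 5695/72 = 79.10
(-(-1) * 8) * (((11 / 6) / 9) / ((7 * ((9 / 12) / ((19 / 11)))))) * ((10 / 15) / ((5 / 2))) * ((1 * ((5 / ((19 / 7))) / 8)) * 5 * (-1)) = -40 / 243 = -0.16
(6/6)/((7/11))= 11/7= 1.57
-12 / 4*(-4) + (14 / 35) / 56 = 12.01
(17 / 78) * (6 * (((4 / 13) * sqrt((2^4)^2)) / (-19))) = -1088 / 3211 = -0.34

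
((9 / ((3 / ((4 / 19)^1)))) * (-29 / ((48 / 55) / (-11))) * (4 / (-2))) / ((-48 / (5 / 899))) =3025 / 56544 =0.05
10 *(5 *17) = 850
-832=-832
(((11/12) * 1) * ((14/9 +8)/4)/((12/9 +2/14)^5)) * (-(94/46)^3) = -7428265606377/2786647041736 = -2.67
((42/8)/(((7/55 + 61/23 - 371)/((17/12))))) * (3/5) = -90321/7452784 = -0.01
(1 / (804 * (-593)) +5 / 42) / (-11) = -397303 / 36711444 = -0.01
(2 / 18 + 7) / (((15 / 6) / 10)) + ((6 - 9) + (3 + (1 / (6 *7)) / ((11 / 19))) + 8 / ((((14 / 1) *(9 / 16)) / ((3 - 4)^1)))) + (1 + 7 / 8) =7747 / 264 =29.34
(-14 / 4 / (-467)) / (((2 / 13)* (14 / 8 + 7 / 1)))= 13 / 2335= 0.01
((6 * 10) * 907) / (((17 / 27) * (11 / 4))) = 5877360 / 187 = 31429.73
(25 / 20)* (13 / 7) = 65 / 28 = 2.32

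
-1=-1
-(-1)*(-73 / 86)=-73 / 86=-0.85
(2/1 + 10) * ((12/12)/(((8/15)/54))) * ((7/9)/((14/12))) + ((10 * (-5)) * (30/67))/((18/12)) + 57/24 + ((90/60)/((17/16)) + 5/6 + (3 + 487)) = 1289.69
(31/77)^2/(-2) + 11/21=15751/35574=0.44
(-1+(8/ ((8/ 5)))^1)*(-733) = -2932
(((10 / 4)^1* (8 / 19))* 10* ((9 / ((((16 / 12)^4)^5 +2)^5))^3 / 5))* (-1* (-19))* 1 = 0.00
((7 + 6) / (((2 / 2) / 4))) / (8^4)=13 / 1024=0.01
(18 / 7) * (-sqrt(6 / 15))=-18 * sqrt(10) / 35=-1.63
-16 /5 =-3.20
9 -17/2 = 1/2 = 0.50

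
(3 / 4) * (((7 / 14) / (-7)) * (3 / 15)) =-3 / 280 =-0.01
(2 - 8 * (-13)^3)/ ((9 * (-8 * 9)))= -8789/ 324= -27.13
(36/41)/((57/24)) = 288/779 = 0.37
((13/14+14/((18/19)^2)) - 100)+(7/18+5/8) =-374033/4536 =-82.46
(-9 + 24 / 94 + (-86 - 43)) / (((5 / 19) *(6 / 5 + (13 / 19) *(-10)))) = 92.77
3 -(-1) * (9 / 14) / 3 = 45 / 14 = 3.21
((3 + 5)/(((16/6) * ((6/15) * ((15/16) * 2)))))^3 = 64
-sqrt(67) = -8.19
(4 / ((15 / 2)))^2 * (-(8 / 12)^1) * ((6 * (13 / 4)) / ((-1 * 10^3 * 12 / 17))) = 442 / 84375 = 0.01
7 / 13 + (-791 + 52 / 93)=-954992 / 1209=-789.90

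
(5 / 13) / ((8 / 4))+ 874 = 22729 / 26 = 874.19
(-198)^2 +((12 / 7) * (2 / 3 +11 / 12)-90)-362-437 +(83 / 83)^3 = 38318.71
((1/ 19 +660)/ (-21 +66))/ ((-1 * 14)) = -1.05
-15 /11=-1.36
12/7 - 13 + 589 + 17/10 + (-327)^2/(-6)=-603473/35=-17242.09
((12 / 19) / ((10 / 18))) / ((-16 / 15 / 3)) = -243 / 76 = -3.20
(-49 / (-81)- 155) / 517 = -12506 / 41877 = -0.30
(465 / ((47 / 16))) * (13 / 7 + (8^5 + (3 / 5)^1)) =1706685408 / 329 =5187493.64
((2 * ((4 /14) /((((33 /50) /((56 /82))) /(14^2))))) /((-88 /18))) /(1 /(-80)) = 9408000 /4961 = 1896.39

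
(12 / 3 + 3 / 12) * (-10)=-85 / 2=-42.50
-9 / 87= -0.10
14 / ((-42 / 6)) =-2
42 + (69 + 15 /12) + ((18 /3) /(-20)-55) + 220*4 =18739 /20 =936.95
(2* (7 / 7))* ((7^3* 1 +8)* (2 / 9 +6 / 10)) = 2886 / 5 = 577.20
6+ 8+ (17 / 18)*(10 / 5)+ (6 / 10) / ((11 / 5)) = 1600 / 99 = 16.16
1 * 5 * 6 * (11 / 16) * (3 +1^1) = 165 / 2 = 82.50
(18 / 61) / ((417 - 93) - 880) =-9 / 16958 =-0.00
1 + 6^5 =7777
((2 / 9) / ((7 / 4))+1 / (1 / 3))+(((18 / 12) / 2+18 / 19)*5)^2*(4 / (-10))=-4672979 / 181944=-25.68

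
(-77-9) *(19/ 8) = -817/ 4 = -204.25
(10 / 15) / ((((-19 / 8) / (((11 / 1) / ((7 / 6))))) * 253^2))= -32 / 773927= -0.00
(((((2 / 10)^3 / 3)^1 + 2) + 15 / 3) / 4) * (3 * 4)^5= 54452736 / 125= 435621.89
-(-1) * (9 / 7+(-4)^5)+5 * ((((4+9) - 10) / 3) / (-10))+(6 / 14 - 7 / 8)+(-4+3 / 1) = -57381 / 56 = -1024.66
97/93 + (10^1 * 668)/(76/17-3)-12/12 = 2112236/465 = 4542.44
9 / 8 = 1.12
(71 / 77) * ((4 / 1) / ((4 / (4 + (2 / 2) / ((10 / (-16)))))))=852 / 385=2.21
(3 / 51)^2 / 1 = 1 / 289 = 0.00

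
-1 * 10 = -10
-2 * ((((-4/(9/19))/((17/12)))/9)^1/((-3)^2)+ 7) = -57226/4131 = -13.85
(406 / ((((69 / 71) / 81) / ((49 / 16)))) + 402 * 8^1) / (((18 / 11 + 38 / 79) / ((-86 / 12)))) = -244880187827 / 677120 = -361649.62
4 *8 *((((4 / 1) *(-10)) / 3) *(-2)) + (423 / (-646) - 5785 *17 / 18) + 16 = -13357469 / 2907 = -4594.93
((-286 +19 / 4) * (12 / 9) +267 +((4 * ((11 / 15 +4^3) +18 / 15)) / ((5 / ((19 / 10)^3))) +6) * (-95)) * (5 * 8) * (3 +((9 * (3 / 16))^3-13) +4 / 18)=24091244747669 / 3456000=6970846.28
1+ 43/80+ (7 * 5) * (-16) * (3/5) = -26757/80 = -334.46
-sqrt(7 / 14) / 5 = -sqrt(2) / 10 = -0.14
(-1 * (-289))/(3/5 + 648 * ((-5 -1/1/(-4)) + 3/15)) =-5/51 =-0.10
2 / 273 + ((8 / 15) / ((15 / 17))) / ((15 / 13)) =163138 / 307125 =0.53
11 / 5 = 2.20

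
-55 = -55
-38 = -38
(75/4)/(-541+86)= -15/364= -0.04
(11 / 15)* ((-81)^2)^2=157837977 / 5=31567595.40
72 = 72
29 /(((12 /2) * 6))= 29 /36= 0.81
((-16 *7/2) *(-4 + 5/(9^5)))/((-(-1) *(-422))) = -6613348/12459339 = -0.53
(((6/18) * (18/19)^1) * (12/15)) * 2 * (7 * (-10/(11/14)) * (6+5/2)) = -79968/209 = -382.62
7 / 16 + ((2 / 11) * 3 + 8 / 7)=2619 / 1232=2.13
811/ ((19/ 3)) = 2433/ 19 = 128.05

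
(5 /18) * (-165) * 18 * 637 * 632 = -332131800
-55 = -55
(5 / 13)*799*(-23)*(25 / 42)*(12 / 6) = -2297125 / 273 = -8414.38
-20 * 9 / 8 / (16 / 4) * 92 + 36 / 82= -42399 / 82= -517.06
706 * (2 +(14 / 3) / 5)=31064 / 15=2070.93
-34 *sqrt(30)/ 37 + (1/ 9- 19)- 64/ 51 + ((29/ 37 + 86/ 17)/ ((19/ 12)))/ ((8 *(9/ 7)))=-4256117/ 215118- 34 *sqrt(30)/ 37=-24.82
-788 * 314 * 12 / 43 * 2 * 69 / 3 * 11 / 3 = -500802368 / 43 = -11646566.70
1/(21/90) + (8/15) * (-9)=-18/35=-0.51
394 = 394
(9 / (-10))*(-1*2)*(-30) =-54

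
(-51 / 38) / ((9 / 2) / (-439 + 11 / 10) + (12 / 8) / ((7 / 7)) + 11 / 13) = -0.57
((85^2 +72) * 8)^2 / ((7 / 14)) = 6815514752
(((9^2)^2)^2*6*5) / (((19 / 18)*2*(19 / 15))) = 174339220050 / 361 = 482934127.56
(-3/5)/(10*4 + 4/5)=-1/68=-0.01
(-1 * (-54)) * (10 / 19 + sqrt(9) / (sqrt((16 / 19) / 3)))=540 / 19 + 81 * sqrt(57) / 2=334.19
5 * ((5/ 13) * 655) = 16375/ 13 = 1259.62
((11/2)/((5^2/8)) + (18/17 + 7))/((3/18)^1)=25038/425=58.91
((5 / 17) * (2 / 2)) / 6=5 / 102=0.05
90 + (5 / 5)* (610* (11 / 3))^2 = 45024910 / 9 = 5002767.78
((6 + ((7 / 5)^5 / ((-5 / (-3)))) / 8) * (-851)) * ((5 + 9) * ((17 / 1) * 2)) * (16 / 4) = -162115668498 / 15625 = -10375402.78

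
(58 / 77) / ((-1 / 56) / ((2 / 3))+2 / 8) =928 / 275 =3.37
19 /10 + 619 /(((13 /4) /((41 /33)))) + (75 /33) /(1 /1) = 1033061 /4290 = 240.81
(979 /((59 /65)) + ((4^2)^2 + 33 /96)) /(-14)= -2520297 /26432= -95.35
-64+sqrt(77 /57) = -64+sqrt(4389) /57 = -62.84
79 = 79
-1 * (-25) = 25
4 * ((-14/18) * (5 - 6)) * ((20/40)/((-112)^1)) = -1/72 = -0.01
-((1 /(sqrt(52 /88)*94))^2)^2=-121 /3298664356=-0.00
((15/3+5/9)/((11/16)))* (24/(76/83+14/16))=4249600/39237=108.31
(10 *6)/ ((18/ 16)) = 160/ 3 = 53.33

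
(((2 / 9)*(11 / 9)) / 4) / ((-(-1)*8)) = 0.01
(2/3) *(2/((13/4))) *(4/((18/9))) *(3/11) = 0.22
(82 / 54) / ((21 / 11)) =451 / 567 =0.80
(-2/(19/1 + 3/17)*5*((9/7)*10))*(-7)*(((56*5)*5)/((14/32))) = 150184.05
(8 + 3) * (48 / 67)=528 / 67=7.88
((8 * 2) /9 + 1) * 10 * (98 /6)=12250 /27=453.70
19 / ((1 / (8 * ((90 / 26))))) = 6840 / 13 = 526.15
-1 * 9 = -9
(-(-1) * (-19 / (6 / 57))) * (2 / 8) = -361 / 8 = -45.12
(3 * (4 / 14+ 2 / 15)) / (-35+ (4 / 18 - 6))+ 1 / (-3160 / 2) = -25541 / 811804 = -0.03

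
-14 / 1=-14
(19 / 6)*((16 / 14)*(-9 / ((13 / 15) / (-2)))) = 6840 / 91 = 75.16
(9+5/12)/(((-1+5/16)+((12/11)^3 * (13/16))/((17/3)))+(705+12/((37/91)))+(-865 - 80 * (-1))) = -378413948/2048974383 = -0.18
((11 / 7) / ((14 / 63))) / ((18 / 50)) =275 / 14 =19.64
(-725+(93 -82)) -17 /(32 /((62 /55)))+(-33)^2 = 329473 /880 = 374.40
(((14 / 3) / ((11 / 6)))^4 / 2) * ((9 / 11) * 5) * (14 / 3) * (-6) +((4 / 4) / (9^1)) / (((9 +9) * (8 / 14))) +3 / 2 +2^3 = -249934608127 / 104361048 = -2394.90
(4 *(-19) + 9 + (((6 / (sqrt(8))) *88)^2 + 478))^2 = 1243197081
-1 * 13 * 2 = -26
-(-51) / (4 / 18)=229.50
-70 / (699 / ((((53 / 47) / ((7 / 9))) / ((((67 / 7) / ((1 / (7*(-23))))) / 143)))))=227370 / 16875491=0.01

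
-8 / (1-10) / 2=4 / 9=0.44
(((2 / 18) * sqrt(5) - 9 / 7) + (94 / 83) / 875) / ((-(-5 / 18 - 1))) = -1679058 / 1670375 + 2 * sqrt(5) / 23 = -0.81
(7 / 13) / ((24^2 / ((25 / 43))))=175 / 321984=0.00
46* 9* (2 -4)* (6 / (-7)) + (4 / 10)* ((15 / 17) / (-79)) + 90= 7518072 / 9401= 799.71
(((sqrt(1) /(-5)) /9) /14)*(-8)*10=8 /63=0.13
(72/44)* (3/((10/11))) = 27/5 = 5.40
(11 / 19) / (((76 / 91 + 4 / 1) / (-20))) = -91 / 38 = -2.39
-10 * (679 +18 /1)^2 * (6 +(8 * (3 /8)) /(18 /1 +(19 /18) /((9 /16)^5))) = -57694085610447 /1952741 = -29545180.65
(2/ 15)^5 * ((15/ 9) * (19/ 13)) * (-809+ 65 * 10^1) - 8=-8.02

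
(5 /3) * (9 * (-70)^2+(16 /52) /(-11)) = 31531480 /429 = 73499.95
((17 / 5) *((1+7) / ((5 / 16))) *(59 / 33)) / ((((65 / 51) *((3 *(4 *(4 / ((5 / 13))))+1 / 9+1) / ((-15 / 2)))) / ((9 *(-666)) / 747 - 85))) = 113746266144 / 168124385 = 676.56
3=3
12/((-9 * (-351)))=4/1053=0.00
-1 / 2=-0.50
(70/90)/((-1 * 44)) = -7/396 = -0.02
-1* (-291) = 291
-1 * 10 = -10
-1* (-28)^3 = 21952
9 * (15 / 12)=45 / 4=11.25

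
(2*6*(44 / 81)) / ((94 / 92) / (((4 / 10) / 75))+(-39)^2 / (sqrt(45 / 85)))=-95128000 / 330080632983+251753216*sqrt(17) / 330080632983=0.00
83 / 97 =0.86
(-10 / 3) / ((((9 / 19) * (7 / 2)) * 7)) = -380 / 1323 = -0.29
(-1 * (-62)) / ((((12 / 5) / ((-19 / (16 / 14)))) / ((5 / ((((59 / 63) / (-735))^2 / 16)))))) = -21163322134.62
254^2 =64516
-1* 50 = -50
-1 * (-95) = 95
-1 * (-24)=24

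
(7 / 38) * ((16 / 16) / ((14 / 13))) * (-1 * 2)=-13 / 38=-0.34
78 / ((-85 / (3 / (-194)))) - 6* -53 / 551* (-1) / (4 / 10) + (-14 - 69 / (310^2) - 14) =-2569664602291 / 87316363900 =-29.43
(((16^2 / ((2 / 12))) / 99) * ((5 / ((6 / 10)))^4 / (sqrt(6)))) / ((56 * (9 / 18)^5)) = 400000000 * sqrt(6) / 56133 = 17454.90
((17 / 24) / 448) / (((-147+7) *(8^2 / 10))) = -17 / 9633792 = -0.00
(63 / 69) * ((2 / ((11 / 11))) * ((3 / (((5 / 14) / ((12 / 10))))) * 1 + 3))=13734 / 575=23.89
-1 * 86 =-86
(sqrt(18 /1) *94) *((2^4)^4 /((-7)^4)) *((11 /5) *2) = 406585344 *sqrt(2) /12005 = 47896.59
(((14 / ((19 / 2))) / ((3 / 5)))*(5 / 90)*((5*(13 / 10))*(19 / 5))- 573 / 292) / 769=11101 / 6062796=0.00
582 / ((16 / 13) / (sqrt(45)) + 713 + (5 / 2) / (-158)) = 315120212180280 / 386040739394309 - 36264503808 * sqrt(5) / 386040739394309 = 0.82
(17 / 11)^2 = 289 / 121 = 2.39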